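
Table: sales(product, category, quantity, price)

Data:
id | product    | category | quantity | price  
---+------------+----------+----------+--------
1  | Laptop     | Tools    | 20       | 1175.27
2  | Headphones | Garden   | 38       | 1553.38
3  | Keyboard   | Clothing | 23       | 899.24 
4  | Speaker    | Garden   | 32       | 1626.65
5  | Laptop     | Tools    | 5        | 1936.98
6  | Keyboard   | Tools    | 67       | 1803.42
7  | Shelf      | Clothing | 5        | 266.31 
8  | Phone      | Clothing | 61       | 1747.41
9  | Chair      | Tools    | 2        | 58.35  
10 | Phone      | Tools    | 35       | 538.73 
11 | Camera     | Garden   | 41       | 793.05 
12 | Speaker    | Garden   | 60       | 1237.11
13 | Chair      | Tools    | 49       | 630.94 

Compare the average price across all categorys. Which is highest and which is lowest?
SELECT category, AVG(price)
FROM sales
GROUP BY category
ORDER BY AVG(price)

All groups:
  Clothing: 970.99
  Tools: 1023.95
  Garden: 1302.55

Highest: Garden (1302.55)
Lowest: Clothing (970.99)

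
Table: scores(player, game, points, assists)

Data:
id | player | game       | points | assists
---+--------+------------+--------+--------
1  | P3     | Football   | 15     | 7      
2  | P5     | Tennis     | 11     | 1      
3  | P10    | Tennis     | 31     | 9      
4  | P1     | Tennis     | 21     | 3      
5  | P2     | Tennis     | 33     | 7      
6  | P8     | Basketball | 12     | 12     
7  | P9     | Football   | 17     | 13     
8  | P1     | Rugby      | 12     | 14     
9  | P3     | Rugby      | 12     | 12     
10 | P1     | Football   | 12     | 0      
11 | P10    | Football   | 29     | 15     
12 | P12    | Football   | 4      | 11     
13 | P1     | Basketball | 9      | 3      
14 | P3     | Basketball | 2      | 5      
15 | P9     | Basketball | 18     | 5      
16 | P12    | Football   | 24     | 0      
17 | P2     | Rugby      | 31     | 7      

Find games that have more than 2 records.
SELECT game, COUNT(*) as cnt
FROM scores
GROUP BY game
HAVING COUNT(*) > 2

Result:
  Basketball: 4
  Football: 6
  Rugby: 3
  Tennis: 4

Note: HAVING filters groups after aggregation, WHERE filters rows before.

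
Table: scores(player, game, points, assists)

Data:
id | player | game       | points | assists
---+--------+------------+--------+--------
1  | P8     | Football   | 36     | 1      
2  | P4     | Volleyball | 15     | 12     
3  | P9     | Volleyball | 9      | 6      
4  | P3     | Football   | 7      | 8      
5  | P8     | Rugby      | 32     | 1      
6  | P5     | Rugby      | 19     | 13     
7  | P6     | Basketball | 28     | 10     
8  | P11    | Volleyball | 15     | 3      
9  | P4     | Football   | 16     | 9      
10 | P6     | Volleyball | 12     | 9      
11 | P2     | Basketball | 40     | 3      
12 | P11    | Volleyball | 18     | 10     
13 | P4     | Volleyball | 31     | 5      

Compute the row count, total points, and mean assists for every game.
SELECT game,
       COUNT(*) as cnt,
       SUM(points) as total_points,
       AVG(assists) as avg_assists
FROM scores
GROUP BY game

Result:
  Basketball: 2 records, 68 total points, 6.50 avg assists
  Football: 3 records, 59 total points, 6.00 avg assists
  Rugby: 2 records, 51 total points, 7.00 avg assists
  Volleyball: 6 records, 100 total points, 7.50 avg assists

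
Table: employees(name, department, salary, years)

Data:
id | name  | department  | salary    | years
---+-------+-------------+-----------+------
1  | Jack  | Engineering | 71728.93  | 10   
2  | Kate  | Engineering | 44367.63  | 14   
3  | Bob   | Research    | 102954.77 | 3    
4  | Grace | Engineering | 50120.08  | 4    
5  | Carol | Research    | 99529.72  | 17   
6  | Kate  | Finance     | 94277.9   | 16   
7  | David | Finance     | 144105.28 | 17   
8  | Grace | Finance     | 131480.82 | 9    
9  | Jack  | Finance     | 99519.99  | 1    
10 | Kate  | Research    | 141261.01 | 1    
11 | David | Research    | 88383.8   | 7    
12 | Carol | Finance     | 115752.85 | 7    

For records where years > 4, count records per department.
SELECT department, COUNT(*)
FROM employees
WHERE years > 4
GROUP BY department

Note: WHERE filters rows before grouping.

Result:
  Engineering: 2
  Finance: 4
  Research: 2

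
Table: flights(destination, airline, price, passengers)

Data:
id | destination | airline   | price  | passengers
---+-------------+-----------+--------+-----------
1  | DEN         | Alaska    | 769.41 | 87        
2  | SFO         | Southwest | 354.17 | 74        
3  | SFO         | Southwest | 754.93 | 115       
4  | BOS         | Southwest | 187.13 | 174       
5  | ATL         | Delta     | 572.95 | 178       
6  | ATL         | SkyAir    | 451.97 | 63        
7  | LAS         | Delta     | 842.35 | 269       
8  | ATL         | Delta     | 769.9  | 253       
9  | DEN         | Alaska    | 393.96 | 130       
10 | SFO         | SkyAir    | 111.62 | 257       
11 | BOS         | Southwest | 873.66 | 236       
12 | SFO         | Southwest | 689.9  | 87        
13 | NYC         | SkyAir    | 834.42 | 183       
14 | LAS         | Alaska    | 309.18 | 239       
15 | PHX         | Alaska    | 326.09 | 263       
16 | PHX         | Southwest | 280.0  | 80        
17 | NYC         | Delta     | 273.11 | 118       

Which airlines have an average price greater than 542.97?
SELECT airline, AVG(price)
FROM flights
GROUP BY airline
HAVING AVG(price) > 542.97

Result:
  Delta: avg=614.58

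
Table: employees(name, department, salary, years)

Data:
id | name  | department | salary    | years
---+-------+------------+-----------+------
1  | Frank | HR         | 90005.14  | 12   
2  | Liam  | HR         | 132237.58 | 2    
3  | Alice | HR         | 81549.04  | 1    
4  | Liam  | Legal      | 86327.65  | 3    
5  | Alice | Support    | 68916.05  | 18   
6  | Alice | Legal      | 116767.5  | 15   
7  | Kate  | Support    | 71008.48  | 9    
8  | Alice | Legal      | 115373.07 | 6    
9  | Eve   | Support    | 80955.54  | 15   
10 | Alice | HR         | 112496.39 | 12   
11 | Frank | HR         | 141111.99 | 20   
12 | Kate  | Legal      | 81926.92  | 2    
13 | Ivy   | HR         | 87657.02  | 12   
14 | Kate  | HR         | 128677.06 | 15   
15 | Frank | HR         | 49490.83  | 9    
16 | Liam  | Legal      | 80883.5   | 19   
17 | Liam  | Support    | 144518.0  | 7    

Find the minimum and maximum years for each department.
SELECT department, MIN(years), MAX(years)
FROM employees
GROUP BY department

Result:
  HR: min=1, max=20
  Legal: min=2, max=19
  Support: min=7, max=18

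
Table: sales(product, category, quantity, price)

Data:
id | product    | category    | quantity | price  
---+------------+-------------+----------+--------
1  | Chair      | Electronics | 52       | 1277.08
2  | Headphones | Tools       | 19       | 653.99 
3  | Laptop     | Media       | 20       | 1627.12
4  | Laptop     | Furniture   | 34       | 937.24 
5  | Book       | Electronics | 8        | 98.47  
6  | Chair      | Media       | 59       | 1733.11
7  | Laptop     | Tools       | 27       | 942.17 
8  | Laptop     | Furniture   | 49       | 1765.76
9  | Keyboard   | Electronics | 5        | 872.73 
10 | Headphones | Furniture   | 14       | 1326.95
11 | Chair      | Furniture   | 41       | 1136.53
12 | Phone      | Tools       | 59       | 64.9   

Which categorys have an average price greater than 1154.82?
SELECT category, AVG(price)
FROM sales
GROUP BY category
HAVING AVG(price) > 1154.82

Result:
  Furniture: avg=1291.62
  Media: avg=1680.12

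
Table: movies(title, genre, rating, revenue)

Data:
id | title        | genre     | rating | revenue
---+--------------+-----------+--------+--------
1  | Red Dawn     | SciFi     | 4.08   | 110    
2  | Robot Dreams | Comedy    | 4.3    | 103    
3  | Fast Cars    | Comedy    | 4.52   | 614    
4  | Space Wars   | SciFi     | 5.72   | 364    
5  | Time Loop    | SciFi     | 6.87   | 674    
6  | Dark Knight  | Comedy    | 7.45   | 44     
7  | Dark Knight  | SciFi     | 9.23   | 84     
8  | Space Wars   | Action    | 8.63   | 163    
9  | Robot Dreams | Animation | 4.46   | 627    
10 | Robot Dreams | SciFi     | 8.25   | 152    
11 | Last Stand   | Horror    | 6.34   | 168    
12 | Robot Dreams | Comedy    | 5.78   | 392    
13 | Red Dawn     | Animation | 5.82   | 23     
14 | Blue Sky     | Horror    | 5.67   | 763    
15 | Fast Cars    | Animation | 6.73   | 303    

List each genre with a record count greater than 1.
SELECT genre, COUNT(*) as cnt
FROM movies
GROUP BY genre
HAVING COUNT(*) > 1

Result:
  Animation: 3
  Comedy: 4
  Horror: 2
  SciFi: 5

Note: HAVING filters groups after aggregation, WHERE filters rows before.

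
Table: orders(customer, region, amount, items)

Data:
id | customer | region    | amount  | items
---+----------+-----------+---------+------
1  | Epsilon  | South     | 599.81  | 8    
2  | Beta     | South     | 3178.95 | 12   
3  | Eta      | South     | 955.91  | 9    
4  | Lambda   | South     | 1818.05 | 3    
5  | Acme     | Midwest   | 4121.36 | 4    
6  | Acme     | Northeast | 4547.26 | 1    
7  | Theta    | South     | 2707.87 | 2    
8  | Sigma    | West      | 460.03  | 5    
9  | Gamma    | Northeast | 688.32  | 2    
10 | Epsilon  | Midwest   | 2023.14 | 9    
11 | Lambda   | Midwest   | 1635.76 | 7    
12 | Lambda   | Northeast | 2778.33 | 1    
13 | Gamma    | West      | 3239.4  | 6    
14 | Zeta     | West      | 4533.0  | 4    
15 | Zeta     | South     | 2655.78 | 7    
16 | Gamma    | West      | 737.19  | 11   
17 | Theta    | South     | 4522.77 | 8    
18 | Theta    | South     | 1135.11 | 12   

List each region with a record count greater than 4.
SELECT region, COUNT(*) as cnt
FROM orders
GROUP BY region
HAVING COUNT(*) > 4

Result:
  South: 8

Note: HAVING filters groups after aggregation, WHERE filters rows before.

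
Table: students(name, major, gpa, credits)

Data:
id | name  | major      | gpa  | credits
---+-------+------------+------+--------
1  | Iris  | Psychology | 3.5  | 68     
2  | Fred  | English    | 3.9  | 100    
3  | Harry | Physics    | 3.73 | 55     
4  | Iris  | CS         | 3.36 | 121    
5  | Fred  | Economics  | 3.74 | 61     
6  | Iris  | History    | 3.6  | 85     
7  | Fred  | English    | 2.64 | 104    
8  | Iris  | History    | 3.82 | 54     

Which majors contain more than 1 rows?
SELECT major, COUNT(*) as cnt
FROM students
GROUP BY major
HAVING COUNT(*) > 1

Result:
  English: 2
  History: 2

Note: HAVING filters groups after aggregation, WHERE filters rows before.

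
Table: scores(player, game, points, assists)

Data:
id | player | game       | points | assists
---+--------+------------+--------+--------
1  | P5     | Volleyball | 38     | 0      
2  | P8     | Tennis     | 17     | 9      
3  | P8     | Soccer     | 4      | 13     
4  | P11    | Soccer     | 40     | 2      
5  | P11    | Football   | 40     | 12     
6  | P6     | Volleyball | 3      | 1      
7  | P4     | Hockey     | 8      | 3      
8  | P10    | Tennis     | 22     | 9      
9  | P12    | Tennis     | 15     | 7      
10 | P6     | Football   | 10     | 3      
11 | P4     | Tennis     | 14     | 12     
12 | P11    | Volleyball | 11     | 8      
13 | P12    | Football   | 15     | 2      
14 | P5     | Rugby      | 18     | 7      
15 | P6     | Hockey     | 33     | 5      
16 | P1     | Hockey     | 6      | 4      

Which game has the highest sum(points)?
SELECT game, SUM(points) as val
FROM scores
GROUP BY game
ORDER BY val DESC
LIMIT 1

Result: Tennis with sum(points) = 68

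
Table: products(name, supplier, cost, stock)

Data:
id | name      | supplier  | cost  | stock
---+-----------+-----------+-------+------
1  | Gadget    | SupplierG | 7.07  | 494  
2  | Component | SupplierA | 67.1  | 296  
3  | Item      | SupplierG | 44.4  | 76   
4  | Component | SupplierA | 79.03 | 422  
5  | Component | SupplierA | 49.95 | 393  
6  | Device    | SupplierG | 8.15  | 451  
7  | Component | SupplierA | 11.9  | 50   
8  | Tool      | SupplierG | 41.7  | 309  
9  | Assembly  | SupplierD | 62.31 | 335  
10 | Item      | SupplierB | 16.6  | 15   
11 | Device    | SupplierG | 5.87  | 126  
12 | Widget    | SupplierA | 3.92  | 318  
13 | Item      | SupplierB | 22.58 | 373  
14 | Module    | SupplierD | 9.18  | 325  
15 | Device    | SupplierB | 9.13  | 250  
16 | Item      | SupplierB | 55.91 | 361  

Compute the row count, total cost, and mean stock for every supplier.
SELECT supplier,
       COUNT(*) as cnt,
       SUM(cost) as total_cost,
       AVG(stock) as avg_stock
FROM products
GROUP BY supplier

Result:
  SupplierA: 5 records, 211.90 total cost, 295.80 avg stock
  SupplierB: 4 records, 104.22 total cost, 249.75 avg stock
  SupplierD: 2 records, 71.49 total cost, 330.00 avg stock
  SupplierG: 5 records, 107.19 total cost, 291.20 avg stock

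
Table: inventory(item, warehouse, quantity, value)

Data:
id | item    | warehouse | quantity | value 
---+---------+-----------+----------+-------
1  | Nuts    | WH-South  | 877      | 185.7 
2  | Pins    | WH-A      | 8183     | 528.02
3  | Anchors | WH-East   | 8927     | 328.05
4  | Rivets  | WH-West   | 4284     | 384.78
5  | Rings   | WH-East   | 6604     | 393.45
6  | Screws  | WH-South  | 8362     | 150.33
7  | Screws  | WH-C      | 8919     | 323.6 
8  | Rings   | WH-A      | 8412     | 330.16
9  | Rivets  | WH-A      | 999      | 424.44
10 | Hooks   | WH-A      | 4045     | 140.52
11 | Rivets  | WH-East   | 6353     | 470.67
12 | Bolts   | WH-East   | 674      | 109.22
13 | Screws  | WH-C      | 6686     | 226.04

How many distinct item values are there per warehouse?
SELECT warehouse, COUNT(DISTINCT item)
FROM inventory
GROUP BY warehouse

Result:
  WH-A: 4 distinct
  WH-C: 1 distinct
  WH-East: 4 distinct
  WH-South: 2 distinct
  WH-West: 1 distinct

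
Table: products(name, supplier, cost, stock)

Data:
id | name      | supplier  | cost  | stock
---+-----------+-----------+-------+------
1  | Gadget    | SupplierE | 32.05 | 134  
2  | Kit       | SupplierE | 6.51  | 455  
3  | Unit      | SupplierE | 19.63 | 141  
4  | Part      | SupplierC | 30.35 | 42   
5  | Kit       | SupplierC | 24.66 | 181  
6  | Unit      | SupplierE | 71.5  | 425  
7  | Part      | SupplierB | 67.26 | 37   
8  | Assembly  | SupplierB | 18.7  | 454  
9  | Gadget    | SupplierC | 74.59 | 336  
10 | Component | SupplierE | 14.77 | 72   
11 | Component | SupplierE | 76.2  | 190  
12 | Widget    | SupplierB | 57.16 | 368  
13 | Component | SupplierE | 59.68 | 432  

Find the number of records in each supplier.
SELECT supplier, COUNT(*) as count
FROM products
GROUP BY supplier

Result:
  SupplierB: 3
  SupplierC: 3
  SupplierE: 7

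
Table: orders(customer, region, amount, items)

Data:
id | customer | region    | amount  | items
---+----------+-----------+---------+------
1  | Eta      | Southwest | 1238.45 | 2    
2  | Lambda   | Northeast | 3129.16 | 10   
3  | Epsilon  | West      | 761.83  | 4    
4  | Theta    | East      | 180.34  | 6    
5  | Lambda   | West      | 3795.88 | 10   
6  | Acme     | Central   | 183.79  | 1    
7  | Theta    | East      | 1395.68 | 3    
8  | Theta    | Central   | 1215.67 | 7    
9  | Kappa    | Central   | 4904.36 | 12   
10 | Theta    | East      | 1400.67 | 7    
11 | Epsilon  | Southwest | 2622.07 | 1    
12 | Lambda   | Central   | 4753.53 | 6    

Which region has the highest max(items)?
SELECT region, MAX(items) as val
FROM orders
GROUP BY region
ORDER BY val DESC
LIMIT 1

Result: Central with max(items) = 12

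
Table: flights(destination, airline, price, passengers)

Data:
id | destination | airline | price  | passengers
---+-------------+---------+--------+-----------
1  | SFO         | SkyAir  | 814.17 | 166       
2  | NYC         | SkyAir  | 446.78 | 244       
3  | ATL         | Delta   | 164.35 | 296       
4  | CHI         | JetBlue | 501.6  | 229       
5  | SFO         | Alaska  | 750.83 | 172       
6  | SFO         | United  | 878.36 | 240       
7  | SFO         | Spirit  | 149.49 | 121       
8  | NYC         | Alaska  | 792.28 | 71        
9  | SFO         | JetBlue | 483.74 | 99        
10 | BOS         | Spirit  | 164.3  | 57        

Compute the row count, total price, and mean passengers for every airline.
SELECT airline,
       COUNT(*) as cnt,
       SUM(price) as total_price,
       AVG(passengers) as avg_passengers
FROM flights
GROUP BY airline

Result:
  Alaska: 2 records, 1543.11 total price, 121.50 avg passengers
  Delta: 1 records, 164.35 total price, 296.00 avg passengers
  JetBlue: 2 records, 985.34 total price, 164.00 avg passengers
  SkyAir: 2 records, 1260.95 total price, 205.00 avg passengers
  Spirit: 2 records, 313.79 total price, 89.00 avg passengers
  United: 1 records, 878.36 total price, 240.00 avg passengers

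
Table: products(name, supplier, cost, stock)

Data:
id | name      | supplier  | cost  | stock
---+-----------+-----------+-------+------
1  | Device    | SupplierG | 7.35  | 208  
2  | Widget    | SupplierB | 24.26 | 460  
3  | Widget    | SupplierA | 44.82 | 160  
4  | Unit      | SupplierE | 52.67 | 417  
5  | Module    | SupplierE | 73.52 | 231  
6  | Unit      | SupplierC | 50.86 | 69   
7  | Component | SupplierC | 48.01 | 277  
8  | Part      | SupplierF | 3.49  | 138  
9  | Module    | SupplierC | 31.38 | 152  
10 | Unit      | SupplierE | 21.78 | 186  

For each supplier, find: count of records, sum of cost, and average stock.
SELECT supplier,
       COUNT(*) as cnt,
       SUM(cost) as total_cost,
       AVG(stock) as avg_stock
FROM products
GROUP BY supplier

Result:
  SupplierA: 1 records, 44.82 total cost, 160.00 avg stock
  SupplierB: 1 records, 24.26 total cost, 460.00 avg stock
  SupplierC: 3 records, 130.25 total cost, 166.00 avg stock
  SupplierE: 3 records, 147.97 total cost, 278.00 avg stock
  SupplierF: 1 records, 3.49 total cost, 138.00 avg stock
  SupplierG: 1 records, 7.35 total cost, 208.00 avg stock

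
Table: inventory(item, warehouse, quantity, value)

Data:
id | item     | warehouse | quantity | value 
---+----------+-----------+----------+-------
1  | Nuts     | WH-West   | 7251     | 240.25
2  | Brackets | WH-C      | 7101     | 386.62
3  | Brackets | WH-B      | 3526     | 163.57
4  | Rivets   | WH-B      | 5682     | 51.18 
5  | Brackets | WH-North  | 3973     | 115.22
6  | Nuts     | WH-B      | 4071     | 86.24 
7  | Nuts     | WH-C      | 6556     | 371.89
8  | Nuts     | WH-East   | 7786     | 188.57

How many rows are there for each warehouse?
SELECT warehouse, COUNT(*) as count
FROM inventory
GROUP BY warehouse

Result:
  WH-B: 3
  WH-C: 2
  WH-East: 1
  WH-North: 1
  WH-West: 1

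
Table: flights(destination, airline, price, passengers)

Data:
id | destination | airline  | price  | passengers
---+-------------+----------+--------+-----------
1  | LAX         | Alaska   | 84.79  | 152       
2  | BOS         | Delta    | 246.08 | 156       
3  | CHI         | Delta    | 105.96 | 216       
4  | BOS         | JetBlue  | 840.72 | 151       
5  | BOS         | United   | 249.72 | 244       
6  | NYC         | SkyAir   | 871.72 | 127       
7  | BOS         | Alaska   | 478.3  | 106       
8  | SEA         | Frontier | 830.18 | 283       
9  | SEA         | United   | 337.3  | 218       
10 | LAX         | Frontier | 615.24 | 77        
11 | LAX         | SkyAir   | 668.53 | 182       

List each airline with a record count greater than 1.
SELECT airline, COUNT(*) as cnt
FROM flights
GROUP BY airline
HAVING COUNT(*) > 1

Result:
  Alaska: 2
  Delta: 2
  Frontier: 2
  SkyAir: 2
  United: 2

Note: HAVING filters groups after aggregation, WHERE filters rows before.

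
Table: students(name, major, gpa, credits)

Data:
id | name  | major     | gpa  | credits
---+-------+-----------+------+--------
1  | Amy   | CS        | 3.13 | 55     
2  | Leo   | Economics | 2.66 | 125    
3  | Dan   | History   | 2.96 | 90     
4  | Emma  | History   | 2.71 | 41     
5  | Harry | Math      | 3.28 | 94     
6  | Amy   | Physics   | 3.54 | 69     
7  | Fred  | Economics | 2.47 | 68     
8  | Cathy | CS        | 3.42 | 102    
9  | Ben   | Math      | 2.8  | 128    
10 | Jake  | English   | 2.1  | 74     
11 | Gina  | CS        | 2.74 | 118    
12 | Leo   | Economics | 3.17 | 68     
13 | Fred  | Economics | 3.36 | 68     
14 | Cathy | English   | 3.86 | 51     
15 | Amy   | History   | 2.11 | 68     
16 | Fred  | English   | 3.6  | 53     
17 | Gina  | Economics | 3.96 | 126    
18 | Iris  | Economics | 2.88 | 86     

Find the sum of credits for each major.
SELECT major, SUM(credits) as result
FROM students
GROUP BY major

Result:
  CS: 275
  Economics: 541
  English: 178
  History: 199
  Math: 222
  Physics: 69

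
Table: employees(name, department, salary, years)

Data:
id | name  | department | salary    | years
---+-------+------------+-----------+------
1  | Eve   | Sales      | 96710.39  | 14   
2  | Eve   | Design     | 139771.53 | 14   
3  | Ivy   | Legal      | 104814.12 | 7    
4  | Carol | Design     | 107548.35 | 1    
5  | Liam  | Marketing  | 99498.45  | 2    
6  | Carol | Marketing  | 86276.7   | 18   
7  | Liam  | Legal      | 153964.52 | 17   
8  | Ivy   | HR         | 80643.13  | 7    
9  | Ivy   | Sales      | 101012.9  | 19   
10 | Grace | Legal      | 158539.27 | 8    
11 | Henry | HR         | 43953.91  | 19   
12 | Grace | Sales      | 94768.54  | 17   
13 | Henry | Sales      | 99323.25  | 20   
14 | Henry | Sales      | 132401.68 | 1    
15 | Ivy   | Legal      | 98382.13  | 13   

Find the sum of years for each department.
SELECT department, SUM(years) as result
FROM employees
GROUP BY department

Result:
  Design: 15
  HR: 26
  Legal: 45
  Marketing: 20
  Sales: 71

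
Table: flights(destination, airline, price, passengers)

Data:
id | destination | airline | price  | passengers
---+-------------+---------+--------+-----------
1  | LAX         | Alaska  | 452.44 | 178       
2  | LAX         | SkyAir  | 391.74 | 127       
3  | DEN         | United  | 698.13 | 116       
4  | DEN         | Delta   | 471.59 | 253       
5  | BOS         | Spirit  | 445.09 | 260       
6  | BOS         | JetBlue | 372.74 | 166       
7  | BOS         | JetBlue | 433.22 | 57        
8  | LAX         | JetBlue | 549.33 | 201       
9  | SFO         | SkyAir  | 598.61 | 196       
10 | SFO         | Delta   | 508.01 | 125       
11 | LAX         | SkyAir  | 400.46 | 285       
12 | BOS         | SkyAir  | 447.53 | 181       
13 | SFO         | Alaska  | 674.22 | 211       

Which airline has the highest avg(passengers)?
SELECT airline, AVG(passengers) as val
FROM flights
GROUP BY airline
ORDER BY val DESC
LIMIT 1

Result: Spirit with avg(passengers) = 260.00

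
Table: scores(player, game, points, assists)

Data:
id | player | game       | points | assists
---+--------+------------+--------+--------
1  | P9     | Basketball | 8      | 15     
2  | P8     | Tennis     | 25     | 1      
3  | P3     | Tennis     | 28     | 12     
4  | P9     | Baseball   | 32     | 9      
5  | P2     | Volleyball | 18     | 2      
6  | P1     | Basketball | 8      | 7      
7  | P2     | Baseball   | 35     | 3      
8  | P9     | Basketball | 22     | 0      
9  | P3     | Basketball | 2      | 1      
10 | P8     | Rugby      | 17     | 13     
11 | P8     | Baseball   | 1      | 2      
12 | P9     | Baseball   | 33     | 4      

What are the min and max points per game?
SELECT game, MIN(points), MAX(points)
FROM scores
GROUP BY game

Result:
  Baseball: min=1, max=35
  Basketball: min=2, max=22
  Rugby: min=17, max=17
  Tennis: min=25, max=28
  Volleyball: min=18, max=18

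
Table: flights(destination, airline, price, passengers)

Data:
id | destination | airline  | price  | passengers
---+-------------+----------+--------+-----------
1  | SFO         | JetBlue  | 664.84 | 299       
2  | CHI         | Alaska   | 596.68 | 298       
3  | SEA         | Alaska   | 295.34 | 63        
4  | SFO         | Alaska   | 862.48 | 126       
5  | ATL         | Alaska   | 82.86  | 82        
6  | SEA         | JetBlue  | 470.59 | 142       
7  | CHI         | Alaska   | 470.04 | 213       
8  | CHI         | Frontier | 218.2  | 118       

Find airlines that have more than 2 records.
SELECT airline, COUNT(*) as cnt
FROM flights
GROUP BY airline
HAVING COUNT(*) > 2

Result:
  Alaska: 5

Note: HAVING filters groups after aggregation, WHERE filters rows before.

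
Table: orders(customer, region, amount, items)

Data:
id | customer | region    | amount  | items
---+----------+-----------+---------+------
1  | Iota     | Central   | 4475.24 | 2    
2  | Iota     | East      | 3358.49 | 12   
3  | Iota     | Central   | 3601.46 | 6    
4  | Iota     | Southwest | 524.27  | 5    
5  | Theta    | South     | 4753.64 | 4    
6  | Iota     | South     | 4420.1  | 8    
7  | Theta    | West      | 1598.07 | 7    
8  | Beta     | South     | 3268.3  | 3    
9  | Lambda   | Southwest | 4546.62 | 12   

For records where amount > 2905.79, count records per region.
SELECT region, COUNT(*)
FROM orders
WHERE amount > 2905.79
GROUP BY region

Note: WHERE filters rows before grouping.

Result:
  Central: 2
  East: 1
  South: 3
  Southwest: 1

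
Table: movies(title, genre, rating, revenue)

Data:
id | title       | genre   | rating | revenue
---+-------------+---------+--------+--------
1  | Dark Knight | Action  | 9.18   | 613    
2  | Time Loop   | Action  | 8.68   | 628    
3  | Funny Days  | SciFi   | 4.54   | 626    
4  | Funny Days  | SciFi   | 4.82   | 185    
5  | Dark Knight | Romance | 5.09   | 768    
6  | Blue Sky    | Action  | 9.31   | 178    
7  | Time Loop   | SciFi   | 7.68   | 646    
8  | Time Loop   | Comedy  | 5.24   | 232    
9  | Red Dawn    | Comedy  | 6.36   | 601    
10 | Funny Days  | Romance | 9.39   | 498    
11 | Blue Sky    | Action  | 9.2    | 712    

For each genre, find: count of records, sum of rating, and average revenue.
SELECT genre,
       COUNT(*) as cnt,
       SUM(rating) as total_rating,
       AVG(revenue) as avg_revenue
FROM movies
GROUP BY genre

Result:
  Action: 4 records, 36.37 total rating, 532.75 avg revenue
  Comedy: 2 records, 11.60 total rating, 416.50 avg revenue
  Romance: 2 records, 14.48 total rating, 633.00 avg revenue
  SciFi: 3 records, 17.04 total rating, 485.67 avg revenue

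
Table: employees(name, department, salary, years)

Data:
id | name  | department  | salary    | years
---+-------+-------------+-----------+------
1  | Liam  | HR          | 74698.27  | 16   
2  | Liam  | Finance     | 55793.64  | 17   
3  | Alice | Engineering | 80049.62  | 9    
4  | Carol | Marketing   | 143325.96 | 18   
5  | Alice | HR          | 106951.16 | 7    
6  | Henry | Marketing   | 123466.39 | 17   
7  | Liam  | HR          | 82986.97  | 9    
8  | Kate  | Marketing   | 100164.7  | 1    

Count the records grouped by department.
SELECT department, COUNT(*) as count
FROM employees
GROUP BY department

Result:
  Engineering: 1
  Finance: 1
  HR: 3
  Marketing: 3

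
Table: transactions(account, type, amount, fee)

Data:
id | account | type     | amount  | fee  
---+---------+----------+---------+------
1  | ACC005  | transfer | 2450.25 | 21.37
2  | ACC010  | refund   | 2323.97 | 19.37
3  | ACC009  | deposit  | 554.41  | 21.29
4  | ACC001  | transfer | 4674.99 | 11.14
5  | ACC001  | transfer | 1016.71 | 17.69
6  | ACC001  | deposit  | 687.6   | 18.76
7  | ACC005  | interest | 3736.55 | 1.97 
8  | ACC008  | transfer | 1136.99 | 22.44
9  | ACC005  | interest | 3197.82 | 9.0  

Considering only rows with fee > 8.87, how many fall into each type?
SELECT type, COUNT(*)
FROM transactions
WHERE fee > 8.87
GROUP BY type

Note: WHERE filters rows before grouping.

Result:
  deposit: 2
  interest: 1
  refund: 1
  transfer: 4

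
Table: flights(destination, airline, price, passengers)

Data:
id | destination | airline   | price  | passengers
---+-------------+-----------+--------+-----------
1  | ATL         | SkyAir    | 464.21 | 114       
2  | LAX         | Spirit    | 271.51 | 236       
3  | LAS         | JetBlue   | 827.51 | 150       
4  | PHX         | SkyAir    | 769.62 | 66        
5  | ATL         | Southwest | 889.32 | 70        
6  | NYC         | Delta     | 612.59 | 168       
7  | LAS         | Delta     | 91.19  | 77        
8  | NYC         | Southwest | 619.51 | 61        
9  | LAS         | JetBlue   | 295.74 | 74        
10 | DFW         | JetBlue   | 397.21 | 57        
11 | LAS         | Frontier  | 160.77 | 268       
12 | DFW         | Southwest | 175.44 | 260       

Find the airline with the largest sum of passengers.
SELECT airline, SUM(passengers) as val
FROM flights
GROUP BY airline
ORDER BY val DESC
LIMIT 1

Result: Southwest with sum(passengers) = 391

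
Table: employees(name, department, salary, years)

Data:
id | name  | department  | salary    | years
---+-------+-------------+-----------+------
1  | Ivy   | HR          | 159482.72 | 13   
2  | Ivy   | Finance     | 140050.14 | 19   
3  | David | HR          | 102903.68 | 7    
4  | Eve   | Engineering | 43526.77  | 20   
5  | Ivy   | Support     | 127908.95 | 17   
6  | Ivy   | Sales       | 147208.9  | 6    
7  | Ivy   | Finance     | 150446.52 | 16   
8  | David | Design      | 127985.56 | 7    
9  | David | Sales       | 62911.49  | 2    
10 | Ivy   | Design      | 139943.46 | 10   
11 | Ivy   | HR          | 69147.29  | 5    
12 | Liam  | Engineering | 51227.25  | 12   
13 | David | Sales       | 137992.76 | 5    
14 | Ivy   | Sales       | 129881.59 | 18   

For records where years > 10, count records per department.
SELECT department, COUNT(*)
FROM employees
WHERE years > 10
GROUP BY department

Note: WHERE filters rows before grouping.

Result:
  Engineering: 2
  Finance: 2
  HR: 1
  Sales: 1
  Support: 1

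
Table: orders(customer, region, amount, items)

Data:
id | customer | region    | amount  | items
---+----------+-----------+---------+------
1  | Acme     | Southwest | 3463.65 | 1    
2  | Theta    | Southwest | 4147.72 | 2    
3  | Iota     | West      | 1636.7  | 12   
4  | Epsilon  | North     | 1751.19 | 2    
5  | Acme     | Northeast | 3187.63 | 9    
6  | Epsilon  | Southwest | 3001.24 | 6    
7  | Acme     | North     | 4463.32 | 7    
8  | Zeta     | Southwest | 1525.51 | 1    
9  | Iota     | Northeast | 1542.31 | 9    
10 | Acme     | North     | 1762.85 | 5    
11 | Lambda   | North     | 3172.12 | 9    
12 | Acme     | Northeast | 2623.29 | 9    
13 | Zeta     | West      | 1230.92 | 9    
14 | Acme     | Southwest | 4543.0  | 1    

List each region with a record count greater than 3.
SELECT region, COUNT(*) as cnt
FROM orders
GROUP BY region
HAVING COUNT(*) > 3

Result:
  North: 4
  Southwest: 5

Note: HAVING filters groups after aggregation, WHERE filters rows before.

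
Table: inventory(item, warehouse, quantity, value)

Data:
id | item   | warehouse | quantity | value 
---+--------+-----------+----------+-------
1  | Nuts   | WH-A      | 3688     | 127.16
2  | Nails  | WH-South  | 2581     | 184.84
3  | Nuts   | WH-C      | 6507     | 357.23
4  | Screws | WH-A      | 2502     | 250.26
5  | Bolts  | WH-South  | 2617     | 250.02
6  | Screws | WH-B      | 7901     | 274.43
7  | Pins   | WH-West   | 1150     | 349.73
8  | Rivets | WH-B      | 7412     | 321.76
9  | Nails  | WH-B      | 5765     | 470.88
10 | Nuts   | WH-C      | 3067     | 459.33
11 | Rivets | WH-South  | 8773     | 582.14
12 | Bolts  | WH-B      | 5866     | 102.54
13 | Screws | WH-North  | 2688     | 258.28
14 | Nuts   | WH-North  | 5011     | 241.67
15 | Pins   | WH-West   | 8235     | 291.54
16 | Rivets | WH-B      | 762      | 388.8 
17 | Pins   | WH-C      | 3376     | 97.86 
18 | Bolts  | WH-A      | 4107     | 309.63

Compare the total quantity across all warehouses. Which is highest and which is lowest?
SELECT warehouse, SUM(quantity)
FROM inventory
GROUP BY warehouse
ORDER BY SUM(quantity)

All groups:
  WH-North: 7699
  WH-West: 9385
  WH-A: 10297
  WH-C: 12950
  WH-South: 13971
  WH-B: 27706

Highest: WH-B (27706)
Lowest: WH-North (7699)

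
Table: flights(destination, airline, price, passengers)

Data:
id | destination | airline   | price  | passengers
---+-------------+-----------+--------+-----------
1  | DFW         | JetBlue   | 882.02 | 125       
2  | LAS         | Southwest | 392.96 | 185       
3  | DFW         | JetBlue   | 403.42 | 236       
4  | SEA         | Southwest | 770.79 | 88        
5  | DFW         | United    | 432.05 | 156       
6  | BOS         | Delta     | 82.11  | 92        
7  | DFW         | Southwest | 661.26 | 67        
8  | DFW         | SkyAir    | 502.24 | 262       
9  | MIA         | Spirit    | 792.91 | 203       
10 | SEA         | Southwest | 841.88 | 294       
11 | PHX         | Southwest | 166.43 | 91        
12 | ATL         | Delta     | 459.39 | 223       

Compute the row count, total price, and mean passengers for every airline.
SELECT airline,
       COUNT(*) as cnt,
       SUM(price) as total_price,
       AVG(passengers) as avg_passengers
FROM flights
GROUP BY airline

Result:
  Delta: 2 records, 541.50 total price, 157.50 avg passengers
  JetBlue: 2 records, 1285.44 total price, 180.50 avg passengers
  SkyAir: 1 records, 502.24 total price, 262.00 avg passengers
  Southwest: 5 records, 2833.32 total price, 145.00 avg passengers
  Spirit: 1 records, 792.91 total price, 203.00 avg passengers
  United: 1 records, 432.05 total price, 156.00 avg passengers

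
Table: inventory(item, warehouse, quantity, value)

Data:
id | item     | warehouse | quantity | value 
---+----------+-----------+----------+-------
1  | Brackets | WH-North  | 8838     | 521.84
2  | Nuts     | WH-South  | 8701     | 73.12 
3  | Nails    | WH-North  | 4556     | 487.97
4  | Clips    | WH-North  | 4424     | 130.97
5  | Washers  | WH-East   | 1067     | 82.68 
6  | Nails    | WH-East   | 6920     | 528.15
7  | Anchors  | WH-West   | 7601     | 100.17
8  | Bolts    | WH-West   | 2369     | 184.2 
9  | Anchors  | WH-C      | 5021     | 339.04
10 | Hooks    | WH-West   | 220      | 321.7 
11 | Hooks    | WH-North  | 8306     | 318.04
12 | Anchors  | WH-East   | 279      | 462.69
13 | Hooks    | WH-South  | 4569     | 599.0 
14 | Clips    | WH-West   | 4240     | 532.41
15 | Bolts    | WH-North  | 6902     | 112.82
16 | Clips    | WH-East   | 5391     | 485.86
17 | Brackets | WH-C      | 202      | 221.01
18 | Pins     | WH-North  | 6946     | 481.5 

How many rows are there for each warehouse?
SELECT warehouse, COUNT(*) as count
FROM inventory
GROUP BY warehouse

Result:
  WH-C: 2
  WH-East: 4
  WH-North: 6
  WH-South: 2
  WH-West: 4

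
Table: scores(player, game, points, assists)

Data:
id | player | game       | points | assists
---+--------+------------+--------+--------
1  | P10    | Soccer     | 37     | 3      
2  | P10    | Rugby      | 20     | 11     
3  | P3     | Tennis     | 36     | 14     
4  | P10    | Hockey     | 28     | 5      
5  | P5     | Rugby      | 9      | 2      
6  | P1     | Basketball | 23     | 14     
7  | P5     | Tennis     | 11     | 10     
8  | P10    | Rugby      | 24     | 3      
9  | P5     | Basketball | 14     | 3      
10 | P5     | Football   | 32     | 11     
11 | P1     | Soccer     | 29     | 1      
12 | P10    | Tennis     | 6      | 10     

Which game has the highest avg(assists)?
SELECT game, AVG(assists) as val
FROM scores
GROUP BY game
ORDER BY val DESC
LIMIT 1

Result: Tennis with avg(assists) = 11.33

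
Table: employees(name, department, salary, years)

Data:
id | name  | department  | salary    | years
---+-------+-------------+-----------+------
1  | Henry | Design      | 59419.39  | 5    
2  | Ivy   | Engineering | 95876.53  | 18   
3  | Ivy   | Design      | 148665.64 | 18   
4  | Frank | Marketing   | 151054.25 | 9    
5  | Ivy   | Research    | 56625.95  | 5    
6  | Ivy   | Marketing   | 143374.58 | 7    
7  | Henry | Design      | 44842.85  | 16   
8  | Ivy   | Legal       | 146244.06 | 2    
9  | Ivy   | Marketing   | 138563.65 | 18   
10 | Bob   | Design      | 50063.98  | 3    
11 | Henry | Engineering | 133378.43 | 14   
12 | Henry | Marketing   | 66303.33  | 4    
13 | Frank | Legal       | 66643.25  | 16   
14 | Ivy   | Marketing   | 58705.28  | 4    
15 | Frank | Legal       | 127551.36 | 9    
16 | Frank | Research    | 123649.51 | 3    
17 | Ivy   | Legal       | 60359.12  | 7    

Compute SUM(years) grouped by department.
SELECT department, SUM(years) as result
FROM employees
GROUP BY department

Result:
  Design: 42
  Engineering: 32
  Legal: 34
  Marketing: 42
  Research: 8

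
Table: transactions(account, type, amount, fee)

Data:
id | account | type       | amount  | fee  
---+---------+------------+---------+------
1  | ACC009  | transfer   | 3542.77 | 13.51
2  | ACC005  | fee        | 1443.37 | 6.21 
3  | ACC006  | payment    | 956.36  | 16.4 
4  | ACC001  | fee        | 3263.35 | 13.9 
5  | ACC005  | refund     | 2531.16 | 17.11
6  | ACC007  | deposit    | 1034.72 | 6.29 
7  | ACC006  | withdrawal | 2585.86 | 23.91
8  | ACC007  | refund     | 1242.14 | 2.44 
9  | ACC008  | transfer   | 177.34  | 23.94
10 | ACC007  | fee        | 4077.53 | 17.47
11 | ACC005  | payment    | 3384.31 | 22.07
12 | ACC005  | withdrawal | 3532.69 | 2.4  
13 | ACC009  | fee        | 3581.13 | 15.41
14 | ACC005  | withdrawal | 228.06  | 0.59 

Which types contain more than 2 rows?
SELECT type, COUNT(*) as cnt
FROM transactions
GROUP BY type
HAVING COUNT(*) > 2

Result:
  fee: 4
  withdrawal: 3

Note: HAVING filters groups after aggregation, WHERE filters rows before.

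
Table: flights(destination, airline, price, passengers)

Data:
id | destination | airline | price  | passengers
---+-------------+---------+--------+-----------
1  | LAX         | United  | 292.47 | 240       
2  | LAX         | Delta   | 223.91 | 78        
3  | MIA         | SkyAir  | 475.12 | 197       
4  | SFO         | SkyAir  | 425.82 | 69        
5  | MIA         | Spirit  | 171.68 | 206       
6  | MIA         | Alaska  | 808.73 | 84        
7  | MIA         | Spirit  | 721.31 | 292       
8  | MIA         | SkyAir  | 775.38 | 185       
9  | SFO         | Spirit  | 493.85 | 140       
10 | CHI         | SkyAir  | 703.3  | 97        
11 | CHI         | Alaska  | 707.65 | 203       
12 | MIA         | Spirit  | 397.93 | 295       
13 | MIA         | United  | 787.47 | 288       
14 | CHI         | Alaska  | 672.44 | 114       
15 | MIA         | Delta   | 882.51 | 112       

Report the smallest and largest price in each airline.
SELECT airline, MIN(price), MAX(price)
FROM flights
GROUP BY airline

Result:
  Alaska: min=672.44, max=808.73
  Delta: min=223.91, max=882.51
  SkyAir: min=425.82, max=775.38
  Spirit: min=171.68, max=721.31
  United: min=292.47, max=787.47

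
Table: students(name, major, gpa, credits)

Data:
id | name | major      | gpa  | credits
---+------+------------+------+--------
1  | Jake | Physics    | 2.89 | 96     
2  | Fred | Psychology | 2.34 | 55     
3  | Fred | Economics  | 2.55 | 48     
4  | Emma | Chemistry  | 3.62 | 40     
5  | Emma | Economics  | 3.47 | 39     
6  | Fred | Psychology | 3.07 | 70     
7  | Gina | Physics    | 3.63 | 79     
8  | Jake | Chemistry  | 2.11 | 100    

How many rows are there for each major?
SELECT major, COUNT(*) as count
FROM students
GROUP BY major

Result:
  Chemistry: 2
  Economics: 2
  Physics: 2
  Psychology: 2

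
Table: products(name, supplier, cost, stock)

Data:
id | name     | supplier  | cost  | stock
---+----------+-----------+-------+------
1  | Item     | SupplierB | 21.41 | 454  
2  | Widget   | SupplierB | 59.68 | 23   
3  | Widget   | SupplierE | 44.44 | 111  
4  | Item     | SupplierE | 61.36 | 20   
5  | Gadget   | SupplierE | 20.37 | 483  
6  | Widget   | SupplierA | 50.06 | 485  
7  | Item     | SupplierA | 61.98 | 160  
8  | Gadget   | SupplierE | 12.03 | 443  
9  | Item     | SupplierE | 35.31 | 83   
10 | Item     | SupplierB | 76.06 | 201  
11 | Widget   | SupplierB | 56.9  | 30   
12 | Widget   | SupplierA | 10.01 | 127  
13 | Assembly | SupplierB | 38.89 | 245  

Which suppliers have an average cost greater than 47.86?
SELECT supplier, AVG(cost)
FROM products
GROUP BY supplier
HAVING AVG(cost) > 47.86

Result:
  SupplierB: avg=50.59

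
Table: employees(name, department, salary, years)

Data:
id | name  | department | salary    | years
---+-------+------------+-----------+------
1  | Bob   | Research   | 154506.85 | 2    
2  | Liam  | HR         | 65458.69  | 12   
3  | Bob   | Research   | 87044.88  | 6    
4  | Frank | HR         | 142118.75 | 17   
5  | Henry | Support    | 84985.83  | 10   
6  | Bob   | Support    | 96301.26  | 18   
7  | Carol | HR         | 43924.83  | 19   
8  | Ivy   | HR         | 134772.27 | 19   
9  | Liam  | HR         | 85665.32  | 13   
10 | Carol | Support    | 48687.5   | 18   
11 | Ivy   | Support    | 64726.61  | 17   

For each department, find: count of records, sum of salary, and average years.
SELECT department,
       COUNT(*) as cnt,
       SUM(salary) as total_salary,
       AVG(years) as avg_years
FROM employees
GROUP BY department

Result:
  HR: 5 records, 471939.86 total salary, 16.00 avg years
  Research: 2 records, 241551.73 total salary, 4.00 avg years
  Support: 4 records, 294701.20 total salary, 15.75 avg years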